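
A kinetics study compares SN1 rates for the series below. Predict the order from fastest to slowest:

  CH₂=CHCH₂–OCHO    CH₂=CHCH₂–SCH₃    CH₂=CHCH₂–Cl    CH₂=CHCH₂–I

Same R in every case — rank the leaving groups.
Leaving-group ability tracks the stability of the departed species; conjugate-acid pKₐ is the usual yardstick (lower pKₐ → better LG).
CH₂=CHCH₂–I loses I⁻: pKₐ(HI) ≈ -10
CH₂=CHCH₂–Cl loses Cl⁻: pKₐ(HCl) ≈ -7
CH₂=CHCH₂–OCHO loses HCOO⁻: pKₐ(HCOOH) ≈ 3.8
CH₂=CHCH₂–SCH₃ loses RS⁻: pKₐ(RSH (a thiol)) ≈ 10.5

CH₂=CHCH₂–I > CH₂=CHCH₂–Cl > CH₂=CHCH₂–OCHO > CH₂=CHCH₂–SCH₃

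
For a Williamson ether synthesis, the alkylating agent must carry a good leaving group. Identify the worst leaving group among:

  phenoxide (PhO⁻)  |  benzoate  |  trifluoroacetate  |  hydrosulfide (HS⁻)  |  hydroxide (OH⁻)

hydroxide (OH⁻)

The more stable X⁻ (or X) is on its own — i.e. the weaker a base it is — the better a leaving group it makes.
trifluoroacetate: pKₐ(CF₃COOH) ≈ 0.2
benzoate: pKₐ(C₆H₅COOH) ≈ 4.2
hydrosulfide (HS⁻): pKₐ(H₂S) ≈ 7
phenoxide (PhO⁻): pKₐ(C₆H₅OH (phenol)) ≈ 10
hydroxide (OH⁻): pKₐ(H₂O) ≈ 15.7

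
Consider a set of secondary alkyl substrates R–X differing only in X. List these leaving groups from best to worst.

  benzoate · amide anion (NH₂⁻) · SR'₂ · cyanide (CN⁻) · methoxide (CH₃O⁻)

SR'₂ > benzoate > cyanide (CN⁻) > methoxide (CH₃O⁻) > amide anion (NH₂⁻)

The more stable X⁻ (or X) is on its own — i.e. the weaker a base it is — the better a leaving group it makes.
SR'₂: pKₐ(R'₂SH⁺) ≈ -7
benzoate: pKₐ(C₆H₅COOH) ≈ 4.2
cyanide (CN⁻): pKₐ(HCN) ≈ 9.2
methoxide (CH₃O⁻): pKₐ(CH₃OH) ≈ 15.5
amide anion (NH₂⁻): pKₐ(NH₃) ≈ 38 — extremely strong base; never a leaving group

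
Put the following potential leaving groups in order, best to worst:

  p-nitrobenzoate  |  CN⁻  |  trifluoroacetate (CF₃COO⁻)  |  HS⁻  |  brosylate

A good leaving group is a weak base: the lower the pKₐ of its conjugate acid, the more readily it departs.
brosylate: pKₐ(p-BrC₆H₄SO₃H) ≈ -2.8 — arenesulfonate with a p-bromo substituent
trifluoroacetate (CF₃COO⁻): pKₐ(CF₃COOH) ≈ 0.2 — strongly electron-withdrawing CF₃ stabilises the carboxylate
p-nitrobenzoate: pKₐ(p-nitrobenzoic acid) ≈ 3.4 — electron-withdrawing nitro group stabilises the carboxylate
HS⁻: pKₐ(H₂S) ≈ 7
CN⁻: pKₐ(HCN) ≈ 9.2

brosylate > trifluoroacetate (CF₃COO⁻) > p-nitrobenzoate > HS⁻ > CN⁻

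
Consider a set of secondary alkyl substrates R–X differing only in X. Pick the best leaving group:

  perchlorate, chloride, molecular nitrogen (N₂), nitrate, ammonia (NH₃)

molecular nitrogen (N₂)

molecular nitrogen (N₂): no meaningful conjugate acid; N₂ departs as an exceptionally stable neutral molecule
perchlorate: pKₐ(HClO₄) ≈ -10
chloride: pKₐ(HCl) ≈ -7
nitrate: pKₐ(HNO₃) ≈ -1.3
ammonia (NH₃): pKₐ(NH₄⁺) ≈ 9.2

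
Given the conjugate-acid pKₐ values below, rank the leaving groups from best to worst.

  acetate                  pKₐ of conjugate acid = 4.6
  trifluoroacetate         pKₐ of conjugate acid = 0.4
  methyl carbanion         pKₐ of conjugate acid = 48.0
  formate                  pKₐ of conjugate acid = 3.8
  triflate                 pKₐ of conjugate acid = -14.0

Lower conjugate-acid pKₐ ⇒ weaker base ⇒ better leaving group.
Sorting by the given values: triflate (-14.0), trifluoroacetate (0.4), formate (3.8), acetate (4.6), methyl carbanion (48.0).

triflate > trifluoroacetate > formate > acetate > methyl carbanion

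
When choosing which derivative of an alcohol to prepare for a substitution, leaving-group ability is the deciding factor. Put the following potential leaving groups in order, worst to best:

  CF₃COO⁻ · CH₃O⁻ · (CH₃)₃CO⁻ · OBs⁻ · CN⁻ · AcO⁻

Leaving-group ability tracks the stability of the departed species; conjugate-acid pKₐ is the usual yardstick (lower pKₐ → better LG).
OBs⁻: pKₐ(p-BrC₆H₄SO₃H) ≈ -2.8 — arenesulfonate with a p-bromo substituent
CF₃COO⁻: pKₐ(CF₃COOH) ≈ 0.2 — strongly electron-withdrawing CF₃ stabilises the carboxylate
AcO⁻: pKₐ(CH₃COOH) ≈ 4.8
CN⁻: pKₐ(HCN) ≈ 9.2
CH₃O⁻: pKₐ(CH₃OH) ≈ 15.5
(CH₃)₃CO⁻: pKₐ(t-BuOH) ≈ 18
Listed from poorest to best leaving group as asked.

(CH₃)₃CO⁻ < CH₃O⁻ < CN⁻ < AcO⁻ < CF₃COO⁻ < OBs⁻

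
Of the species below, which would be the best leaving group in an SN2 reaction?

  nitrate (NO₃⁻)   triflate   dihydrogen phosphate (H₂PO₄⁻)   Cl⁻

triflate

A good leaving group is a weak base: the lower the pKₐ of its conjugate acid, the more readily it departs.
triflate: pKₐ(CF₃SO₃H (triflic acid)) ≈ -14
Cl⁻: pKₐ(HCl) ≈ -7
nitrate (NO₃⁻): pKₐ(HNO₃) ≈ -1.3
dihydrogen phosphate (H₂PO₄⁻): pKₐ(H₃PO₄) ≈ 2.1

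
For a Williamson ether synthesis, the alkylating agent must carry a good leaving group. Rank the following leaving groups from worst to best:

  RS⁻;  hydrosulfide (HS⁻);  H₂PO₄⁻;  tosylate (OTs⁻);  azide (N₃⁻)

RS⁻ < hydrosulfide (HS⁻) < azide (N₃⁻) < H₂PO₄⁻ < tosylate (OTs⁻)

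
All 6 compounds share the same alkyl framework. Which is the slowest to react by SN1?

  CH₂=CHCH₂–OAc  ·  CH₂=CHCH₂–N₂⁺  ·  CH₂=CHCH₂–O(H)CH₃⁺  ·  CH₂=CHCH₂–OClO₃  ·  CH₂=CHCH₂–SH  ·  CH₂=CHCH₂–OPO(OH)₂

CH₂=CHCH₂–SH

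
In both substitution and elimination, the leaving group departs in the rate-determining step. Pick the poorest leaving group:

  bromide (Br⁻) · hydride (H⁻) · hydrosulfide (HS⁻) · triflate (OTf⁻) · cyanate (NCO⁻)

A good leaving group is a weak base: the lower the pKₐ of its conjugate acid, the more readily it departs.
triflate (OTf⁻): pKₐ(CF₃SO₃H (triflic acid)) ≈ -14
bromide (Br⁻): pKₐ(HBr) ≈ -9
cyanate (NCO⁻): pKₐ(HOCN) ≈ 3.5
hydrosulfide (HS⁻): pKₐ(H₂S) ≈ 7
hydride (H⁻): pKₐ(H₂) ≈ 36

hydride (H⁻)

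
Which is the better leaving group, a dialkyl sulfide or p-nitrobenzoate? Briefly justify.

a dialkyl sulfide

a dialkyl sulfide is the better leaving group.
pKₐ(R'₂SH⁺) ≈ -7 versus pKₐ(p-nitrobenzoic acid) ≈ 3.4: a dialkyl sulfide is the much weaker base.
Neutral; leaves from a sulfonium salt (R–SR'₂⁺).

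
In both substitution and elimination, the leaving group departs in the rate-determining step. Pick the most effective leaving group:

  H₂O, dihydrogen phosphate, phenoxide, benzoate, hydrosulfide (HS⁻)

H₂O

H₂O: pKₐ(H₃O⁺) ≈ -1.7
dihydrogen phosphate: pKₐ(H₃PO₄) ≈ 2.1
benzoate: pKₐ(C₆H₅COOH) ≈ 4.2
hydrosulfide (HS⁻): pKₐ(H₂S) ≈ 7
phenoxide: pKₐ(C₆H₅OH (phenol)) ≈ 10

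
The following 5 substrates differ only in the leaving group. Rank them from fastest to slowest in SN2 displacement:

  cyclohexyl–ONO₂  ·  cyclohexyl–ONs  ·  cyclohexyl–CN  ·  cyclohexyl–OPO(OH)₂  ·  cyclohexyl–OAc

The skeletons are identical, so relative rate is governed entirely by leaving-group ability.
Rank by basicity of the departing species: weakest base leaves most easily.
cyclohexyl–ONs loses ONs⁻: pKₐ(p-O₂NC₆H₄SO₃H) ≈ -3.5
cyclohexyl–ONO₂ loses NO₃⁻: pKₐ(HNO₃) ≈ -1.3
cyclohexyl–OPO(OH)₂ loses H₂PO₄⁻: pKₐ(H₃PO₄) ≈ 2.1
cyclohexyl–OAc loses AcO⁻: pKₐ(CH₃COOH) ≈ 4.8
cyclohexyl–CN loses CN⁻: pKₐ(HCN) ≈ 9.2

cyclohexyl–ONs > cyclohexyl–ONO₂ > cyclohexyl–OPO(OH)₂ > cyclohexyl–OAc > cyclohexyl–CN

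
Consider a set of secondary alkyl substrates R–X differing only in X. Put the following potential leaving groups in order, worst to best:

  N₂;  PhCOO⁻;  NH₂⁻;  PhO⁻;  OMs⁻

N₂: no meaningful conjugate acid; N₂ departs as an exceptionally stable neutral molecule
OMs⁻: pKₐ(CH₃SO₃H (MsOH)) ≈ -1.9 — resonance-delocalised alkanesulfonate
PhCOO⁻: pKₐ(C₆H₅COOH) ≈ 4.2 — aryl carboxylate
PhO⁻: pKₐ(C₆H₅OH (phenol)) ≈ 10 — resonance into the ring helps, but still a poor LG
NH₂⁻: pKₐ(NH₃) ≈ 38
The question asks for worst first, so the sequence is read in increasing leaving-group ability.

NH₂⁻ < PhO⁻ < PhCOO⁻ < OMs⁻ < N₂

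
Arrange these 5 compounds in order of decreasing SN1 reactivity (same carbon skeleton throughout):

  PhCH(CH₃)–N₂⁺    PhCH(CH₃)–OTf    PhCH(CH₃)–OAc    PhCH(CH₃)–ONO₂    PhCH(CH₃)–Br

PhCH(CH₃)–N₂⁺ > PhCH(CH₃)–OTf > PhCH(CH₃)–Br > PhCH(CH₃)–ONO₂ > PhCH(CH₃)–OAc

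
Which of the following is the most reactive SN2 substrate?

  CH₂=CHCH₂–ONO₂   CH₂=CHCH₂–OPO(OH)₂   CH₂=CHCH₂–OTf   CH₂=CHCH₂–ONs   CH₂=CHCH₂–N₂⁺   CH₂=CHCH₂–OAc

CH₂=CHCH₂–N₂⁺

The skeletons are identical, so relative rate is governed entirely by leaving-group ability.
Rank by basicity of the departing species: weakest base leaves most easily.
CH₂=CHCH₂–N₂⁺ loses N₂: no meaningful conjugate acid; N₂ departs as an exceptionally stable neutral molecule
CH₂=CHCH₂–OTf loses OTf⁻: pKₐ(CF₃SO₃H (triflic acid)) ≈ -14
CH₂=CHCH₂–ONs loses ONs⁻: pKₐ(p-O₂NC₆H₄SO₃H) ≈ -3.5
CH₂=CHCH₂–ONO₂ loses NO₃⁻: pKₐ(HNO₃) ≈ -1.3
CH₂=CHCH₂–OPO(OH)₂ loses H₂PO₄⁻: pKₐ(H₃PO₄) ≈ 2.1
CH₂=CHCH₂–OAc loses AcO⁻: pKₐ(CH₃COOH) ≈ 4.8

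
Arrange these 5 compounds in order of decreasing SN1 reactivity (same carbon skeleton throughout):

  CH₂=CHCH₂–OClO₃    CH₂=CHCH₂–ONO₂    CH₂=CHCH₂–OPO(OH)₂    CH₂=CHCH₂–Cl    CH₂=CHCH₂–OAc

Same R in every case — rank the leaving groups.
A good leaving group is a weak base: the lower the pKₐ of its conjugate acid, the more readily it departs.
CH₂=CHCH₂–OClO₃ loses ClO₄⁻: pKₐ(HClO₄) ≈ -10
CH₂=CHCH₂–Cl loses Cl⁻: pKₐ(HCl) ≈ -7
CH₂=CHCH₂–ONO₂ loses NO₃⁻: pKₐ(HNO₃) ≈ -1.3
CH₂=CHCH₂–OPO(OH)₂ loses H₂PO₄⁻: pKₐ(H₃PO₄) ≈ 2.1
CH₂=CHCH₂–OAc loses AcO⁻: pKₐ(CH₃COOH) ≈ 4.8

CH₂=CHCH₂–OClO₃ > CH₂=CHCH₂–Cl > CH₂=CHCH₂–ONO₂ > CH₂=CHCH₂–OPO(OH)₂ > CH₂=CHCH₂–OAc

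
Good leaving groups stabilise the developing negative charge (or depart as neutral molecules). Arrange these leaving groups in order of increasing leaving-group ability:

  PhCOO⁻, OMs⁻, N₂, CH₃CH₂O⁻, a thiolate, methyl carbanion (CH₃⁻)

A good leaving group is a weak base: the lower the pKₐ of its conjugate acid, the more readily it departs.
N₂: no meaningful conjugate acid; N₂ departs as an exceptionally stable neutral molecule
OMs⁻: pKₐ(CH₃SO₃H (MsOH)) ≈ -1.9 — resonance-delocalised alkanesulfonate
PhCOO⁻: pKₐ(C₆H₅COOH) ≈ 4.2 — aryl carboxylate
a thiolate: pKₐ(RSH (a thiol)) ≈ 10.5 — moderately basic; rarely leaves without activation
CH₃CH₂O⁻: pKₐ(CH₃CH₂OH) ≈ 16 — strong base; alkoxides do not leave unassisted
methyl carbanion (CH₃⁻): pKₐ(CH₄) ≈ 48 — unstabilised carbanion; the worst conceivable leaving group
Reversing gives the worst-to-best order requested.

methyl carbanion (CH₃⁻) < CH₃CH₂O⁻ < a thiolate < PhCOO⁻ < OMs⁻ < N₂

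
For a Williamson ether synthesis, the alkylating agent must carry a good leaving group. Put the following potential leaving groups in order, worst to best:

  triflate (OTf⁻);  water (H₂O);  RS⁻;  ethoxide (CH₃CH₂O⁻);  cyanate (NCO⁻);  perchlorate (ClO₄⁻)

Rank by basicity of the departing species: weakest base leaves most easily.
triflate (OTf⁻): pKₐ(CF₃SO₃H (triflic acid)) ≈ -14 — charge spread over three oxygens and a CF₃ group; the premier leaving group in synthesis
perchlorate (ClO₄⁻): pKₐ(HClO₄) ≈ -10 — extremely weak base; rarely used for safety reasons
water (H₂O): pKₐ(H₃O⁺) ≈ -1.7 — neutral; leaves from a protonated alcohol (R–OH₂⁺)
cyanate (NCO⁻): pKₐ(HOCN) ≈ 3.5 — resonance between N and O
RS⁻: pKₐ(RSH (a thiol)) ≈ 10.5
ethoxide (CH₃CH₂O⁻): pKₐ(CH₃CH₂OH) ≈ 16
Reversing gives the worst-to-best order requested.

ethoxide (CH₃CH₂O⁻) < RS⁻ < cyanate (NCO⁻) < water (H₂O) < perchlorate (ClO₄⁻) < triflate (OTf⁻)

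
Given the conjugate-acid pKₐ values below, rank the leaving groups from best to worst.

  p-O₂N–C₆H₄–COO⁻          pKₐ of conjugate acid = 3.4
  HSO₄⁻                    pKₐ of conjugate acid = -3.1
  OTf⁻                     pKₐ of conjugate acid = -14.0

OTf⁻ > HSO₄⁻ > p-O₂N–C₆H₄–COO⁻

Lower conjugate-acid pKₐ ⇒ weaker base ⇒ better leaving group.
Sorting by the given values: OTf⁻ (-14.0), HSO₄⁻ (-3.1), p-O₂N–C₆H₄–COO⁻ (3.4).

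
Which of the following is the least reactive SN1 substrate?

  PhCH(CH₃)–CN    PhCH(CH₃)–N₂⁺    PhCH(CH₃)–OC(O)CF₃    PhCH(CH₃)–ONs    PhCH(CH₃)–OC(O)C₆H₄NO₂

The skeletons are identical, so relative rate is governed entirely by leaving-group ability.
A good leaving group is a weak base: the lower the pKₐ of its conjugate acid, the more readily it departs.
PhCH(CH₃)–N₂⁺ loses N₂: no meaningful conjugate acid; N₂ departs as an exceptionally stable neutral molecule
PhCH(CH₃)–ONs loses ONs⁻: pKₐ(p-O₂NC₆H₄SO₃H) ≈ -3.5
PhCH(CH₃)–OC(O)CF₃ loses CF₃COO⁻: pKₐ(CF₃COOH) ≈ 0.2
PhCH(CH₃)–OC(O)C₆H₄NO₂ loses p-O₂N–C₆H₄–COO⁻: pKₐ(p-nitrobenzoic acid) ≈ 3.4
PhCH(CH₃)–CN loses CN⁻: pKₐ(HCN) ≈ 9.2

PhCH(CH₃)–CN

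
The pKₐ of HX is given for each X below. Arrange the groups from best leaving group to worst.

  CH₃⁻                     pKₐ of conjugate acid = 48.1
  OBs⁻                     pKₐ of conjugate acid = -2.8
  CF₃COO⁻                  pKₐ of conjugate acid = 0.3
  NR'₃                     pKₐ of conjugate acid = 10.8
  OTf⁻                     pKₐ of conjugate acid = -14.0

Lower conjugate-acid pKₐ ⇒ weaker base ⇒ better leaving group.
Sorting by the given values: OTf⁻ (-14.0), OBs⁻ (-2.8), CF₃COO⁻ (0.3), NR'₃ (10.8), CH₃⁻ (48.1).

OTf⁻ > OBs⁻ > CF₃COO⁻ > NR'₃ > CH₃⁻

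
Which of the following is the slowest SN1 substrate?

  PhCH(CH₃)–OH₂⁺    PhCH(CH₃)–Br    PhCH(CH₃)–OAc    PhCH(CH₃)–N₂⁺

PhCH(CH₃)–OAc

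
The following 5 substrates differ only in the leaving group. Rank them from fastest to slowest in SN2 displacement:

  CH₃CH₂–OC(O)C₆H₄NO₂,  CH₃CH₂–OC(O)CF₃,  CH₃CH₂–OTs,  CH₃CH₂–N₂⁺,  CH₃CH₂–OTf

CH₃CH₂–N₂⁺ > CH₃CH₂–OTf > CH₃CH₂–OTs > CH₃CH₂–OC(O)CF₃ > CH₃CH₂–OC(O)C₆H₄NO₂

Identical carbon frameworks mean the comparison reduces to leaving-group quality.
The more stable X⁻ (or X) is on its own — i.e. the weaker a base it is — the better a leaving group it makes.
CH₃CH₂–N₂⁺ loses N₂: no meaningful conjugate acid; N₂ departs as an exceptionally stable neutral molecule
CH₃CH₂–OTf loses OTf⁻: pKₐ(CF₃SO₃H (triflic acid)) ≈ -14
CH₃CH₂–OTs loses OTs⁻: pKₐ(p-CH₃C₆H₄SO₃H (TsOH)) ≈ -2.8
CH₃CH₂–OC(O)CF₃ loses CF₃COO⁻: pKₐ(CF₃COOH) ≈ 0.2
CH₃CH₂–OC(O)C₆H₄NO₂ loses p-O₂N–C₆H₄–COO⁻: pKₐ(p-nitrobenzoic acid) ≈ 3.4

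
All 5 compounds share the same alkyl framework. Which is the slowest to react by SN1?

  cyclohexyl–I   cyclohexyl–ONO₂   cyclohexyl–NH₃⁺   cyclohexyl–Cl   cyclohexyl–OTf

cyclohexyl–NH₃⁺

With the same alkyl group throughout, only the leaving group differentiates the rates.
Rank by basicity of the departing species: weakest base leaves most easily.
cyclohexyl–OTf loses OTf⁻: pKₐ(CF₃SO₃H (triflic acid)) ≈ -14
cyclohexyl–I loses I⁻: pKₐ(HI) ≈ -10
cyclohexyl–Cl loses Cl⁻: pKₐ(HCl) ≈ -7
cyclohexyl–ONO₂ loses NO₃⁻: pKₐ(HNO₃) ≈ -1.3
cyclohexyl–NH₃⁺ loses NH₃: pKₐ(NH₄⁺) ≈ 9.2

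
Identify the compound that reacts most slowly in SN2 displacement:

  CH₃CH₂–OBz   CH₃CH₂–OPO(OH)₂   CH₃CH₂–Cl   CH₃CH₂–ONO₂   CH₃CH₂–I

CH₃CH₂–OBz

With the same alkyl group throughout, only the leaving group differentiates the rates.
Rank by basicity of the departing species: weakest base leaves most easily.
CH₃CH₂–I loses I⁻: pKₐ(HI) ≈ -10
CH₃CH₂–Cl loses Cl⁻: pKₐ(HCl) ≈ -7
CH₃CH₂–ONO₂ loses NO₃⁻: pKₐ(HNO₃) ≈ -1.3
CH₃CH₂–OPO(OH)₂ loses H₂PO₄⁻: pKₐ(H₃PO₄) ≈ 2.1
CH₃CH₂–OBz loses PhCOO⁻: pKₐ(C₆H₅COOH) ≈ 4.2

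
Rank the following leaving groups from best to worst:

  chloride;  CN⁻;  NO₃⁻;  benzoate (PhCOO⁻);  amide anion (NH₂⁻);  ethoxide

chloride > NO₃⁻ > benzoate (PhCOO⁻) > CN⁻ > ethoxide > amide anion (NH₂⁻)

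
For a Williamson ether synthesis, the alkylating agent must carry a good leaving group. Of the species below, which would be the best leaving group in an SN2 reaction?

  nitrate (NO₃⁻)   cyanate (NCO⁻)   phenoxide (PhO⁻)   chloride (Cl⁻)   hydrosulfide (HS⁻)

The more stable X⁻ (or X) is on its own — i.e. the weaker a base it is — the better a leaving group it makes.
chloride (Cl⁻): pKₐ(HCl) ≈ -7
nitrate (NO₃⁻): pKₐ(HNO₃) ≈ -1.3
cyanate (NCO⁻): pKₐ(HOCN) ≈ 3.5
hydrosulfide (HS⁻): pKₐ(H₂S) ≈ 7
phenoxide (PhO⁻): pKₐ(C₆H₅OH (phenol)) ≈ 10

chloride (Cl⁻)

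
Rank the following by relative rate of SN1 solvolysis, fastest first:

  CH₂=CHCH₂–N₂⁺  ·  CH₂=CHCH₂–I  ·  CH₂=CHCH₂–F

With the same alkyl group throughout, only the leaving group differentiates the rates.
A good leaving group is a weak base: the lower the pKₐ of its conjugate acid, the more readily it departs.
CH₂=CHCH₂–N₂⁺ loses N₂: no meaningful conjugate acid; N₂ departs as an exceptionally stable neutral molecule
CH₂=CHCH₂–I loses I⁻: pKₐ(HI) ≈ -10
CH₂=CHCH₂–F loses F⁻: pKₐ(HF) ≈ 3.2

CH₂=CHCH₂–N₂⁺ > CH₂=CHCH₂–I > CH₂=CHCH₂–F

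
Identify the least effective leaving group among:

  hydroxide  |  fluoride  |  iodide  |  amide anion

Rank by basicity of the departing species: weakest base leaves most easily.
iodide: pKₐ(HI) ≈ -10
fluoride: pKₐ(HF) ≈ 3.2
hydroxide: pKₐ(H₂O) ≈ 15.7
amide anion: pKₐ(NH₃) ≈ 38

amide anion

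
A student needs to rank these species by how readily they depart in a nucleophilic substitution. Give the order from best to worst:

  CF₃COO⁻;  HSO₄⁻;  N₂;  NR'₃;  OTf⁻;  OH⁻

N₂ > OTf⁻ > HSO₄⁻ > CF₃COO⁻ > NR'₃ > OH⁻

N₂: no meaningful conjugate acid; N₂ departs as an exceptionally stable neutral molecule
OTf⁻: pKₐ(CF₃SO₃H (triflic acid)) ≈ -14
HSO₄⁻: pKₐ(H₂SO₄) ≈ -3
CF₃COO⁻: pKₐ(CF₃COOH) ≈ 0.2
NR'₃: pKₐ(R'₃NH⁺) ≈ 10.7
OH⁻: pKₐ(H₂O) ≈ 15.7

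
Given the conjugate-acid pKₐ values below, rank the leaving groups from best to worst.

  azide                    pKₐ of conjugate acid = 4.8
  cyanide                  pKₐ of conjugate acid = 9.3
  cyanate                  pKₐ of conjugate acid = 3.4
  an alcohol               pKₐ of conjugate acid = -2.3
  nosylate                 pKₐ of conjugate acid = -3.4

Lower conjugate-acid pKₐ ⇒ weaker base ⇒ better leaving group.
Sorting by the given values: nosylate (-3.4), an alcohol (-2.3), cyanate (3.4), azide (4.8), cyanide (9.3).

nosylate > an alcohol > cyanate > azide > cyanide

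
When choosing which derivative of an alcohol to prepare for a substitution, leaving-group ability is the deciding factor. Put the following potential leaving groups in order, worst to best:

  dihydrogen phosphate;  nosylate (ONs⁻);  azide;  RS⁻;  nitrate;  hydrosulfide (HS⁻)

RS⁻ < hydrosulfide (HS⁻) < azide < dihydrogen phosphate < nitrate < nosylate (ONs⁻)

nosylate (ONs⁻): pKₐ(p-O₂NC₆H₄SO₃H) ≈ -3.5
nitrate: pKₐ(HNO₃) ≈ -1.3
dihydrogen phosphate: pKₐ(H₃PO₄) ≈ 2.1
azide: pKₐ(HN₃) ≈ 4.7
hydrosulfide (HS⁻): pKₐ(H₂S) ≈ 7
RS⁻: pKₐ(RSH (a thiol)) ≈ 10.5
Reversing gives the worst-to-best order requested.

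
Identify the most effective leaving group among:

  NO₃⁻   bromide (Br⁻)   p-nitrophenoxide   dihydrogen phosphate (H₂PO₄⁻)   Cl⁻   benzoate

bromide (Br⁻)

The more stable X⁻ (or X) is on its own — i.e. the weaker a base it is — the better a leaving group it makes.
bromide (Br⁻): pKₐ(HBr) ≈ -9
Cl⁻: pKₐ(HCl) ≈ -7
NO₃⁻: pKₐ(HNO₃) ≈ -1.3
dihydrogen phosphate (H₂PO₄⁻): pKₐ(H₃PO₄) ≈ 2.1
benzoate: pKₐ(C₆H₅COOH) ≈ 4.2
p-nitrophenoxide: pKₐ(p-nitrophenol) ≈ 7.2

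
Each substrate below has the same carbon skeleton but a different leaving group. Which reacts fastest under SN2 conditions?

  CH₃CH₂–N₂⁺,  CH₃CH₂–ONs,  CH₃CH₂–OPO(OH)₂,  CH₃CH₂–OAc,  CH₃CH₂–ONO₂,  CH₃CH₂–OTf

CH₃CH₂–N₂⁺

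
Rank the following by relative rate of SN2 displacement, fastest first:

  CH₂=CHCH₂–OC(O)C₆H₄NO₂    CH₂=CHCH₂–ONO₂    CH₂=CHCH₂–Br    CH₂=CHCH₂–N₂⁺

CH₂=CHCH₂–N₂⁺ > CH₂=CHCH₂–Br > CH₂=CHCH₂–ONO₂ > CH₂=CHCH₂–OC(O)C₆H₄NO₂

Identical carbon frameworks mean the comparison reduces to leaving-group quality.
Leaving-group ability tracks the stability of the departed species; conjugate-acid pKₐ is the usual yardstick (lower pKₐ → better LG).
CH₂=CHCH₂–N₂⁺ loses N₂: no meaningful conjugate acid; N₂ departs as an exceptionally stable neutral molecule
CH₂=CHCH₂–Br loses Br⁻: pKₐ(HBr) ≈ -9
CH₂=CHCH₂–ONO₂ loses NO₃⁻: pKₐ(HNO₃) ≈ -1.3
CH₂=CHCH₂–OC(O)C₆H₄NO₂ loses p-O₂N–C₆H₄–COO⁻: pKₐ(p-nitrobenzoic acid) ≈ 3.4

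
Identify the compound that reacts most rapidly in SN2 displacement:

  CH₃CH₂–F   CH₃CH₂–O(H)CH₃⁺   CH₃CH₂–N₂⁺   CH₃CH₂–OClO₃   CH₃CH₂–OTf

With the same alkyl group throughout, only the leaving group differentiates the rates.
Rank by basicity of the departing species: weakest base leaves most easily.
CH₃CH₂–N₂⁺ loses N₂: no meaningful conjugate acid; N₂ departs as an exceptionally stable neutral molecule
CH₃CH₂–OTf loses OTf⁻: pKₐ(CF₃SO₃H (triflic acid)) ≈ -14
CH₃CH₂–OClO₃ loses ClO₄⁻: pKₐ(HClO₄) ≈ -10
CH₃CH₂–O(H)CH₃⁺ loses R'OH: pKₐ(R'OH₂⁺) ≈ -2.4
CH₃CH₂–F loses F⁻: pKₐ(HF) ≈ 3.2

CH₃CH₂–N₂⁺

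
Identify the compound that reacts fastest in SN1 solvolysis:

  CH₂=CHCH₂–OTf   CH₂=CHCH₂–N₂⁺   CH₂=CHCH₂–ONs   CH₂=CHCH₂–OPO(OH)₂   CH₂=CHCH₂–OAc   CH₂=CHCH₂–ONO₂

With the same alkyl group throughout, only the leaving group differentiates the rates.
Rank by basicity of the departing species: weakest base leaves most easily.
CH₂=CHCH₂–N₂⁺ loses N₂: no meaningful conjugate acid; N₂ departs as an exceptionally stable neutral molecule
CH₂=CHCH₂–OTf loses OTf⁻: pKₐ(CF₃SO₃H (triflic acid)) ≈ -14
CH₂=CHCH₂–ONs loses ONs⁻: pKₐ(p-O₂NC₆H₄SO₃H) ≈ -3.5
CH₂=CHCH₂–ONO₂ loses NO₃⁻: pKₐ(HNO₃) ≈ -1.3
CH₂=CHCH₂–OPO(OH)₂ loses H₂PO₄⁻: pKₐ(H₃PO₄) ≈ 2.1
CH₂=CHCH₂–OAc loses AcO⁻: pKₐ(CH₃COOH) ≈ 4.8

CH₂=CHCH₂–N₂⁺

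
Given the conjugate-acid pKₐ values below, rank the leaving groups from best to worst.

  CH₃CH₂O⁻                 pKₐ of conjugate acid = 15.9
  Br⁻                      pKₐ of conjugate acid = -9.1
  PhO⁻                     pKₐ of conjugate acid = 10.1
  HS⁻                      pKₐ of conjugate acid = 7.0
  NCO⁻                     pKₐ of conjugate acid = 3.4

Lower conjugate-acid pKₐ ⇒ weaker base ⇒ better leaving group.
Sorting by the given values: Br⁻ (-9.1), NCO⁻ (3.4), HS⁻ (7.0), PhO⁻ (10.1), CH₃CH₂O⁻ (15.9).

Br⁻ > NCO⁻ > HS⁻ > PhO⁻ > CH₃CH₂O⁻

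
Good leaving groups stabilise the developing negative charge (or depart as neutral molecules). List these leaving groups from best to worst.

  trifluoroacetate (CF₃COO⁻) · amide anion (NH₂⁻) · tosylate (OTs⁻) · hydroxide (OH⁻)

tosylate (OTs⁻) > trifluoroacetate (CF₃COO⁻) > hydroxide (OH⁻) > amide anion (NH₂⁻)

Leaving-group ability tracks the stability of the departed species; conjugate-acid pKₐ is the usual yardstick (lower pKₐ → better LG).
tosylate (OTs⁻): pKₐ(p-CH₃C₆H₄SO₃H (TsOH)) ≈ -2.8
trifluoroacetate (CF₃COO⁻): pKₐ(CF₃COOH) ≈ 0.2 — strongly electron-withdrawing CF₃ stabilises the carboxylate
hydroxide (OH⁻): pKₐ(H₂O) ≈ 15.7 — strong base; essentially never leaves without prior activation
amide anion (NH₂⁻): pKₐ(NH₃) ≈ 38 — extremely strong base; never a leaving group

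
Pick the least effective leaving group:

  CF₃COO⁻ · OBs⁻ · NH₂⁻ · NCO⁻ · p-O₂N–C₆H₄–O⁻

NH₂⁻

A good leaving group is a weak base: the lower the pKₐ of its conjugate acid, the more readily it departs.
OBs⁻: pKₐ(p-BrC₆H₄SO₃H) ≈ -2.8
CF₃COO⁻: pKₐ(CF₃COOH) ≈ 0.2
NCO⁻: pKₐ(HOCN) ≈ 3.5
p-O₂N–C₆H₄–O⁻: pKₐ(p-nitrophenol) ≈ 7.2
NH₂⁻: pKₐ(NH₃) ≈ 38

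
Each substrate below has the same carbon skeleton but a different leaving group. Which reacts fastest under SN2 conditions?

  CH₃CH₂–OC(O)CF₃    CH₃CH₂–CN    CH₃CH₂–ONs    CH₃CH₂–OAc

Same R in every case — rank the leaving groups.
Leaving-group ability tracks the stability of the departed species; conjugate-acid pKₐ is the usual yardstick (lower pKₐ → better LG).
CH₃CH₂–ONs loses ONs⁻: pKₐ(p-O₂NC₆H₄SO₃H) ≈ -3.5
CH₃CH₂–OC(O)CF₃ loses CF₃COO⁻: pKₐ(CF₃COOH) ≈ 0.2
CH₃CH₂–OAc loses AcO⁻: pKₐ(CH₃COOH) ≈ 4.8
CH₃CH₂–CN loses CN⁻: pKₐ(HCN) ≈ 9.2

CH₃CH₂–ONs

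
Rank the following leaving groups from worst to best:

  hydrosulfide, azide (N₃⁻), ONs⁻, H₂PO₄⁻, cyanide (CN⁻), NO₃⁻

Leaving-group ability tracks the stability of the departed species; conjugate-acid pKₐ is the usual yardstick (lower pKₐ → better LG).
ONs⁻: pKₐ(p-O₂NC₆H₄SO₃H) ≈ -3.5 — p-nitro group further stabilises the sulfonate
NO₃⁻: pKₐ(HNO₃) ≈ -1.3 — resonance-delocalised over three oxygens
H₂PO₄⁻: pKₐ(H₃PO₄) ≈ 2.1 — moderate base; biological leaving group after further activation
azide (N₃⁻): pKₐ(HN₃) ≈ 4.7 — linear, resonance-stabilised
hydrosulfide: pKₐ(H₂S) ≈ 7
cyanide (CN⁻): pKₐ(HCN) ≈ 9.2 — sp carbon stabilises the charge somewhat, but still a poor LG
The question asks for worst first, so the sequence is read in increasing leaving-group ability.

cyanide (CN⁻) < hydrosulfide < azide (N₃⁻) < H₂PO₄⁻ < NO₃⁻ < ONs⁻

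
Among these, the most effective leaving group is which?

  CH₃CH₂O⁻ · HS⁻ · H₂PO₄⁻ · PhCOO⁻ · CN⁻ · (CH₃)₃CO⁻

Leaving-group ability tracks the stability of the departed species; conjugate-acid pKₐ is the usual yardstick (lower pKₐ → better LG).
H₂PO₄⁻: pKₐ(H₃PO₄) ≈ 2.1
PhCOO⁻: pKₐ(C₆H₅COOH) ≈ 4.2
HS⁻: pKₐ(H₂S) ≈ 7
CN⁻: pKₐ(HCN) ≈ 9.2
CH₃CH₂O⁻: pKₐ(CH₃CH₂OH) ≈ 16
(CH₃)₃CO⁻: pKₐ(t-BuOH) ≈ 18

H₂PO₄⁻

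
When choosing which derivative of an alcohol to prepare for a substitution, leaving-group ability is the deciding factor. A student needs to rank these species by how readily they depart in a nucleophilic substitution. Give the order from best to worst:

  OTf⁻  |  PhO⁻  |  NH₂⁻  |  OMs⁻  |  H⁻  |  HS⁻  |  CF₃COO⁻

The more stable X⁻ (or X) is on its own — i.e. the weaker a base it is — the better a leaving group it makes.
OTf⁻: pKₐ(CF₃SO₃H (triflic acid)) ≈ -14
OMs⁻: pKₐ(CH₃SO₃H (MsOH)) ≈ -1.9 — resonance-delocalised alkanesulfonate
CF₃COO⁻: pKₐ(CF₃COOH) ≈ 0.2 — strongly electron-withdrawing CF₃ stabilises the carboxylate
HS⁻: pKₐ(H₂S) ≈ 7 — larger and more polarisable than the oxygen analogue
PhO⁻: pKₐ(C₆H₅OH (phenol)) ≈ 10 — resonance into the ring helps, but still a poor LG
H⁻: pKₐ(H₂) ≈ 36 — extremely strong base; leaves only in special hydride-transfer contexts
NH₂⁻: pKₐ(NH₃) ≈ 38

OTf⁻ > OMs⁻ > CF₃COO⁻ > HS⁻ > PhO⁻ > H⁻ > NH₂⁻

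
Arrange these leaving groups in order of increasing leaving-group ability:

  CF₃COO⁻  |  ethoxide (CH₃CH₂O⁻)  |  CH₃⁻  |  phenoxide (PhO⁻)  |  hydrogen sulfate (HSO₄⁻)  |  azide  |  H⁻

CH₃⁻ < H⁻ < ethoxide (CH₃CH₂O⁻) < phenoxide (PhO⁻) < azide < CF₃COO⁻ < hydrogen sulfate (HSO₄⁻)

hydrogen sulfate (HSO₄⁻): pKₐ(H₂SO₄) ≈ -3 — conjugate base of a strong mineral acid
CF₃COO⁻: pKₐ(CF₃COOH) ≈ 0.2
azide: pKₐ(HN₃) ≈ 4.7 — linear, resonance-stabilised
phenoxide (PhO⁻): pKₐ(C₆H₅OH (phenol)) ≈ 10 — resonance into the ring helps, but still a poor LG
ethoxide (CH₃CH₂O⁻): pKₐ(CH₃CH₂OH) ≈ 16 — strong base; alkoxides do not leave unassisted
H⁻: pKₐ(H₂) ≈ 36 — extremely strong base; leaves only in special hydride-transfer contexts
CH₃⁻: pKₐ(CH₄) ≈ 48 — unstabilised carbanion; the worst conceivable leaving group
Reversing gives the worst-to-best order requested.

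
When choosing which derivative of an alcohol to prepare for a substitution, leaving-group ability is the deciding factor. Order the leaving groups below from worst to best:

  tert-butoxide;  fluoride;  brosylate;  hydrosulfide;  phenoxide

tert-butoxide < phenoxide < hydrosulfide < fluoride < brosylate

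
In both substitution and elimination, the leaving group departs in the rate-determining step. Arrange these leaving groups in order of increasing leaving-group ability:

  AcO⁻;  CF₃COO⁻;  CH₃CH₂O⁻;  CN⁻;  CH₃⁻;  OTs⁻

CH₃⁻ < CH₃CH₂O⁻ < CN⁻ < AcO⁻ < CF₃COO⁻ < OTs⁻

Leaving-group ability tracks the stability of the departed species; conjugate-acid pKₐ is the usual yardstick (lower pKₐ → better LG).
OTs⁻: pKₐ(p-CH₃C₆H₄SO₃H (TsOH)) ≈ -2.8
CF₃COO⁻: pKₐ(CF₃COOH) ≈ 0.2
AcO⁻: pKₐ(CH₃COOH) ≈ 4.8
CN⁻: pKₐ(HCN) ≈ 9.2
CH₃CH₂O⁻: pKₐ(CH₃CH₂OH) ≈ 16
CH₃⁻: pKₐ(CH₄) ≈ 48
The question asks for worst first, so the sequence is read in increasing leaving-group ability.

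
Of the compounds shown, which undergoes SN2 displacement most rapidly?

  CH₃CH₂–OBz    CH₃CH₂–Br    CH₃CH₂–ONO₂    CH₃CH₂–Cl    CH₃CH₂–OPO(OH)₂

CH₃CH₂–Br

Identical carbon frameworks mean the comparison reduces to leaving-group quality.
Rank by basicity of the departing species: weakest base leaves most easily.
CH₃CH₂–Br loses Br⁻: pKₐ(HBr) ≈ -9
CH₃CH₂–Cl loses Cl⁻: pKₐ(HCl) ≈ -7
CH₃CH₂–ONO₂ loses NO₃⁻: pKₐ(HNO₃) ≈ -1.3
CH₃CH₂–OPO(OH)₂ loses H₂PO₄⁻: pKₐ(H₃PO₄) ≈ 2.1
CH₃CH₂–OBz loses PhCOO⁻: pKₐ(C₆H₅COOH) ≈ 4.2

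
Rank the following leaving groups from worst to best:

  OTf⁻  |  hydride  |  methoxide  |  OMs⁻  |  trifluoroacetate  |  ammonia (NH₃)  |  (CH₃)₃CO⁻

Rank by basicity of the departing species: weakest base leaves most easily.
OTf⁻: pKₐ(CF₃SO₃H (triflic acid)) ≈ -14
OMs⁻: pKₐ(CH₃SO₃H (MsOH)) ≈ -1.9
trifluoroacetate: pKₐ(CF₃COOH) ≈ 0.2
ammonia (NH₃): pKₐ(NH₄⁺) ≈ 9.2
methoxide: pKₐ(CH₃OH) ≈ 15.5
(CH₃)₃CO⁻: pKₐ(t-BuOH) ≈ 18
hydride: pKₐ(H₂) ≈ 36
The question asks for worst first, so the sequence is read in increasing leaving-group ability.

hydride < (CH₃)₃CO⁻ < methoxide < ammonia (NH₃) < trifluoroacetate < OMs⁻ < OTf⁻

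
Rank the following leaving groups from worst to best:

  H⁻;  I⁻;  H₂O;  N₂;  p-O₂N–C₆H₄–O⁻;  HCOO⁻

H⁻ < p-O₂N–C₆H₄–O⁻ < HCOO⁻ < H₂O < I⁻ < N₂

A good leaving group is a weak base: the lower the pKₐ of its conjugate acid, the more readily it departs.
N₂: no meaningful conjugate acid; N₂ departs as an exceptionally stable neutral molecule
I⁻: pKₐ(HI) ≈ -10
H₂O: pKₐ(H₃O⁺) ≈ -1.7
HCOO⁻: pKₐ(HCOOH) ≈ 3.8
p-O₂N–C₆H₄–O⁻: pKₐ(p-nitrophenol) ≈ 7.2
H⁻: pKₐ(H₂) ≈ 36
The question asks for worst first, so the sequence is read in increasing leaving-group ability.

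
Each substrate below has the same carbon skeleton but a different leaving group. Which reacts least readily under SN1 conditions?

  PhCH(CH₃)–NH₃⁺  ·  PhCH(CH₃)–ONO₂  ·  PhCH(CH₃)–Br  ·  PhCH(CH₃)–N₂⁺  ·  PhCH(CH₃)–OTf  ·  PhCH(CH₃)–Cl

With the same alkyl group throughout, only the leaving group differentiates the rates.
Leaving-group ability tracks the stability of the departed species; conjugate-acid pKₐ is the usual yardstick (lower pKₐ → better LG).
PhCH(CH₃)–N₂⁺ loses N₂: no meaningful conjugate acid; N₂ departs as an exceptionally stable neutral molecule
PhCH(CH₃)–OTf loses OTf⁻: pKₐ(CF₃SO₃H (triflic acid)) ≈ -14
PhCH(CH₃)–Br loses Br⁻: pKₐ(HBr) ≈ -9
PhCH(CH₃)–Cl loses Cl⁻: pKₐ(HCl) ≈ -7
PhCH(CH₃)–ONO₂ loses NO₃⁻: pKₐ(HNO₃) ≈ -1.3
PhCH(CH₃)–NH₃⁺ loses NH₃: pKₐ(NH₄⁺) ≈ 9.2

PhCH(CH₃)–NH₃⁺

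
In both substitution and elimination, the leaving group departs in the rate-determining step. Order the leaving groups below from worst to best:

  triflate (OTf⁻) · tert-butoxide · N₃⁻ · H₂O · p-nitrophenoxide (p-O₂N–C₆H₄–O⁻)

tert-butoxide < p-nitrophenoxide (p-O₂N–C₆H₄–O⁻) < N₃⁻ < H₂O < triflate (OTf⁻)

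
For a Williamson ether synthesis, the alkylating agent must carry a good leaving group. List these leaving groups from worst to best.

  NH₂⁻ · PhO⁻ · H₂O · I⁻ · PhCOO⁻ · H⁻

A good leaving group is a weak base: the lower the pKₐ of its conjugate acid, the more readily it departs.
I⁻: pKₐ(HI) ≈ -10 — large, highly polarisable; very weak base
H₂O: pKₐ(H₃O⁺) ≈ -1.7 — neutral; leaves from a protonated alcohol (R–OH₂⁺)
PhCOO⁻: pKₐ(C₆H₅COOH) ≈ 4.2
PhO⁻: pKₐ(C₆H₅OH (phenol)) ≈ 10 — resonance into the ring helps, but still a poor LG
H⁻: pKₐ(H₂) ≈ 36 — extremely strong base; leaves only in special hydride-transfer contexts
NH₂⁻: pKₐ(NH₃) ≈ 38 — extremely strong base; never a leaving group
Reversing gives the worst-to-best order requested.

NH₂⁻ < H⁻ < PhO⁻ < PhCOO⁻ < H₂O < I⁻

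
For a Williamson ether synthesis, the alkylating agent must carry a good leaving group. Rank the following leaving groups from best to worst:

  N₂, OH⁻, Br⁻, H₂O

Rank by basicity of the departing species: weakest base leaves most easily.
N₂: no meaningful conjugate acid; N₂ departs as an exceptionally stable neutral molecule
Br⁻: pKₐ(HBr) ≈ -9 — weak base; good leaving group
H₂O: pKₐ(H₃O⁺) ≈ -1.7
OH⁻: pKₐ(H₂O) ≈ 15.7 — strong base; essentially never leaves without prior activation

N₂ > Br⁻ > H₂O > OH⁻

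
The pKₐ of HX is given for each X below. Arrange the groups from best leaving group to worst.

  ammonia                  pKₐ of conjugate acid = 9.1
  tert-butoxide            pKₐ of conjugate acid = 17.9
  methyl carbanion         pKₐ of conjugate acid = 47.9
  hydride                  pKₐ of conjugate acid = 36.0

ammonia > tert-butoxide > hydride > methyl carbanion

Lower conjugate-acid pKₐ ⇒ weaker base ⇒ better leaving group.
Sorting by the given values: ammonia (9.1), tert-butoxide (17.9), hydride (36.0), methyl carbanion (47.9).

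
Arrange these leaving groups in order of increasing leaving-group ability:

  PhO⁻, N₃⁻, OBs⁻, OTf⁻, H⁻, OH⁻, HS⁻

OTf⁻: pKₐ(CF₃SO₃H (triflic acid)) ≈ -14
OBs⁻: pKₐ(p-BrC₆H₄SO₃H) ≈ -2.8
N₃⁻: pKₐ(HN₃) ≈ 4.7
HS⁻: pKₐ(H₂S) ≈ 7
PhO⁻: pKₐ(C₆H₅OH (phenol)) ≈ 10
OH⁻: pKₐ(H₂O) ≈ 15.7
H⁻: pKₐ(H₂) ≈ 36
The question asks for worst first, so the sequence is read in increasing leaving-group ability.

H⁻ < OH⁻ < PhO⁻ < HS⁻ < N₃⁻ < OBs⁻ < OTf⁻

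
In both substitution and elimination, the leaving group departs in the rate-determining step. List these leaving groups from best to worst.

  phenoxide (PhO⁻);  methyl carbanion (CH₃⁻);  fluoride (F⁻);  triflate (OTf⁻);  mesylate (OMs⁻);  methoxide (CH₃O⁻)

The more stable X⁻ (or X) is on its own — i.e. the weaker a base it is — the better a leaving group it makes.
triflate (OTf⁻): pKₐ(CF₃SO₃H (triflic acid)) ≈ -14
mesylate (OMs⁻): pKₐ(CH₃SO₃H (MsOH)) ≈ -1.9
fluoride (F⁻): pKₐ(HF) ≈ 3.2
phenoxide (PhO⁻): pKₐ(C₆H₅OH (phenol)) ≈ 10
methoxide (CH₃O⁻): pKₐ(CH₃OH) ≈ 15.5
methyl carbanion (CH₃⁻): pKₐ(CH₄) ≈ 48

triflate (OTf⁻) > mesylate (OMs⁻) > fluoride (F⁻) > phenoxide (PhO⁻) > methoxide (CH₃O⁻) > methyl carbanion (CH₃⁻)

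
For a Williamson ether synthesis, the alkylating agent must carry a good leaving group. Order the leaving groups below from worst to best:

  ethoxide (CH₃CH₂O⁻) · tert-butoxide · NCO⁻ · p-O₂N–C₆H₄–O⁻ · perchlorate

tert-butoxide < ethoxide (CH₃CH₂O⁻) < p-O₂N–C₆H₄–O⁻ < NCO⁻ < perchlorate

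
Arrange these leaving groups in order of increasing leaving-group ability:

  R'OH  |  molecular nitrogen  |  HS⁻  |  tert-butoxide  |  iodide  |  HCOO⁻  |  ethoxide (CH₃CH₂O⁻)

A good leaving group is a weak base: the lower the pKₐ of its conjugate acid, the more readily it departs.
molecular nitrogen: no meaningful conjugate acid; N₂ departs as an exceptionally stable neutral molecule
iodide: pKₐ(HI) ≈ -10
R'OH: pKₐ(R'OH₂⁺) ≈ -2.4
HCOO⁻: pKₐ(HCOOH) ≈ 3.8
HS⁻: pKₐ(H₂S) ≈ 7
ethoxide (CH₃CH₂O⁻): pKₐ(CH₃CH₂OH) ≈ 16
tert-butoxide: pKₐ(t-BuOH) ≈ 18
Listed from poorest to best leaving group as asked.

tert-butoxide < ethoxide (CH₃CH₂O⁻) < HS⁻ < HCOO⁻ < R'OH < iodide < molecular nitrogen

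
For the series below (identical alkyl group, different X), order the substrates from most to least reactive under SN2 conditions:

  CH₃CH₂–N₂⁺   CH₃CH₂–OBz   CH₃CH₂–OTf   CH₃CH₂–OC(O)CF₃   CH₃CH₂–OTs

Same R in every case — rank the leaving groups.
The more stable X⁻ (or X) is on its own — i.e. the weaker a base it is — the better a leaving group it makes.
CH₃CH₂–N₂⁺ loses N₂: no meaningful conjugate acid; N₂ departs as an exceptionally stable neutral molecule
CH₃CH₂–OTf loses OTf⁻: pKₐ(CF₃SO₃H (triflic acid)) ≈ -14
CH₃CH₂–OTs loses OTs⁻: pKₐ(p-CH₃C₆H₄SO₃H (TsOH)) ≈ -2.8
CH₃CH₂–OC(O)CF₃ loses CF₃COO⁻: pKₐ(CF₃COOH) ≈ 0.2
CH₃CH₂–OBz loses PhCOO⁻: pKₐ(C₆H₅COOH) ≈ 4.2

CH₃CH₂–N₂⁺ > CH₃CH₂–OTf > CH₃CH₂–OTs > CH₃CH₂–OC(O)CF₃ > CH₃CH₂–OBz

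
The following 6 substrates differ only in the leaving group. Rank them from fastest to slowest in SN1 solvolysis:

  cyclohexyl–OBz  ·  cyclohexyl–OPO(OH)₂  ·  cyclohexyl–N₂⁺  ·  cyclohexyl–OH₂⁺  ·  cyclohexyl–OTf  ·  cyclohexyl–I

Same R in every case — rank the leaving groups.
The more stable X⁻ (or X) is on its own — i.e. the weaker a base it is — the better a leaving group it makes.
cyclohexyl–N₂⁺ loses N₂: no meaningful conjugate acid; N₂ departs as an exceptionally stable neutral molecule
cyclohexyl–OTf loses OTf⁻: pKₐ(CF₃SO₃H (triflic acid)) ≈ -14
cyclohexyl–I loses I⁻: pKₐ(HI) ≈ -10
cyclohexyl–OH₂⁺ loses H₂O: pKₐ(H₃O⁺) ≈ -1.7
cyclohexyl–OPO(OH)₂ loses H₂PO₄⁻: pKₐ(H₃PO₄) ≈ 2.1
cyclohexyl–OBz loses PhCOO⁻: pKₐ(C₆H₅COOH) ≈ 4.2

cyclohexyl–N₂⁺ > cyclohexyl–OTf > cyclohexyl–I > cyclohexyl–OH₂⁺ > cyclohexyl–OPO(OH)₂ > cyclohexyl–OBz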